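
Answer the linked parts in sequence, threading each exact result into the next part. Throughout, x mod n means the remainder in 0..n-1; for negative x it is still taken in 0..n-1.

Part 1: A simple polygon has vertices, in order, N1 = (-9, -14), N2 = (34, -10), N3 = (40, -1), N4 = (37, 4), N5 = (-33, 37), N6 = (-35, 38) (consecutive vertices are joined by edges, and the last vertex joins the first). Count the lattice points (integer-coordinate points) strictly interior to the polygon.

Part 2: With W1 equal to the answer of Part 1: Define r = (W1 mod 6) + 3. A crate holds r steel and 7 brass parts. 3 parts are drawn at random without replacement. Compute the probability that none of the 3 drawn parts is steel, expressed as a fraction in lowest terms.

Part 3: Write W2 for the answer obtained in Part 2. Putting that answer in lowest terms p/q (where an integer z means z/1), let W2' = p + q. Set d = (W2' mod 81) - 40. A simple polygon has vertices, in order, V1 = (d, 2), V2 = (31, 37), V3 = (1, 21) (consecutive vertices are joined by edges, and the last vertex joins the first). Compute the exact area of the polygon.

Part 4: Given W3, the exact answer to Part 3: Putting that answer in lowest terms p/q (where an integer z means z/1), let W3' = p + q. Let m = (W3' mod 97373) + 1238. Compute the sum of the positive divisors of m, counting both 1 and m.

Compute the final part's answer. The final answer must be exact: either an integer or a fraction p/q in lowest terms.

Part 1: cross terms: (-9*-10 - 34*-14)=566, (34*-1 - 40*-10)=366, (40*4 - 37*-1)=197, (37*37 - -33*4)=1501, (-33*38 - -35*37)=41, (-35*-14 - -9*38)=832; twice the area = |3503| = 3503; area = 3503/2; boundary points = 1 + 3 + 1 + 1 + 1 + 26 = 33; strictly interior points = area - boundary/2 + 1 = 1736; answer 1736
Part 2: W1 = 1736; r = 5; total draws C(12,3) = 220; favorable C(7,3) = 35; P = 7/44; answer 7/44
Part 3: W2 = 7/44; threaded value p + q = 51; d = 11; cross terms: (11*37 - 31*2)=345, (31*21 - 1*37)=614, (1*2 - 11*21)=-229; twice the area = |730| = 730; area = 365; answer 365
Part 4: W3 = 365; threaded value p + q = 366; m = 1604; 1604 = 2^2 * 401; sigma = (1 + 2 + 4) * (1 + 401) = 7 * 402 = 2814; answer 2814

2814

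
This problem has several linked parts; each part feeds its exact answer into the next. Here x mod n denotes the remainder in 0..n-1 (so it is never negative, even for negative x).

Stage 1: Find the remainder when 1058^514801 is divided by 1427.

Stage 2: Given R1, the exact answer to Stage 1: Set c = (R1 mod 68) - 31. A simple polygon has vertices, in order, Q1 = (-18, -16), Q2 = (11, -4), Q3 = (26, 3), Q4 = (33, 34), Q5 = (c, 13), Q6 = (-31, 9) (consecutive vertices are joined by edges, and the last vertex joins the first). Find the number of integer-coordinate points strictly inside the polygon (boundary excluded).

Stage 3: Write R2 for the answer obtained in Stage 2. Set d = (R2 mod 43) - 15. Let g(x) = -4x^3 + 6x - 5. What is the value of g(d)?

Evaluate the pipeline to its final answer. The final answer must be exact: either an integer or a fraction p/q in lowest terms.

Stage 1: squarings mod 1427: 1058^1=1058, 1058^2=596, 1058^4=1320, 1058^8=33, 1058^16=1089, 1058^32=84, 1058^64=1348, 1058^128=533, 1058^256=116, 1058^512=613, 1058^1024=468, 1058^2048=693, 1058^4096=777, 1058^8192=108, 1058^16384=248, 1058^32768=143, 1058^65536=471, 1058^131072=656, 1058^262144=809; 1058^514801 = 1058^1 * 1058^16 * 1058^32 * 1058^64 * 1058^128 * 1058^512 * 1058^2048 * 1058^4096 * 1058^16384 * 1058^32768 * 1058^65536 * 1058^131072 * 1058^262144 = 1076 (mod 1427); answer 1076
Stage 2: R1 = 1076; c = 25; cross terms: (-18*-4 - 11*-16)=248, (11*3 - 26*-4)=137, (26*34 - 33*3)=785, (33*13 - 25*34)=-421, (25*9 - -31*13)=628, (-31*-16 - -18*9)=658; twice the area = |2035| = 2035; area = 2035/2; boundary points = 1 + 1 + 1 + 1 + 4 + 1 = 9; strictly interior points = area - boundary/2 + 1 = 1014; answer 1014
Stage 3: R2 = 1014; d = 10; -4*(10)^3 + 6*(10)^1 - 5 = (-4000) + (60) + (-5) = -3945; answer -3945

-3945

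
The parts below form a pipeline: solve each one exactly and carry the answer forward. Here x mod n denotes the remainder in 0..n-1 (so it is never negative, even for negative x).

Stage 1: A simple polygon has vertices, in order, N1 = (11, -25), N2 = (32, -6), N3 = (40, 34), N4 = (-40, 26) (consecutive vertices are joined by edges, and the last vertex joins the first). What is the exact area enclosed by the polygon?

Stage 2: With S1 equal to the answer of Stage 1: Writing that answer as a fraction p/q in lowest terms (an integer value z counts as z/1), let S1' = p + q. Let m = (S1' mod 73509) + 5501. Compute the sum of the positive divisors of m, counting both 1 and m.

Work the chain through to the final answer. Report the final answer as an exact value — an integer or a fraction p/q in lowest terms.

14580

Stage 1: cross terms: (11*-6 - 32*-25)=734, (32*34 - 40*-6)=1328, (40*26 - -40*34)=2400, (-40*-25 - 11*26)=714; twice the area = |5176| = 5176; area = 2588; answer 2588
Stage 2: S1 = 2588; threaded value p + q = 2589; m = 8090; 8090 = 2 * 5 * 809; sigma = (1 + 2) * (1 + 5) * (1 + 809) = 3 * 6 * 810 = 14580; answer 14580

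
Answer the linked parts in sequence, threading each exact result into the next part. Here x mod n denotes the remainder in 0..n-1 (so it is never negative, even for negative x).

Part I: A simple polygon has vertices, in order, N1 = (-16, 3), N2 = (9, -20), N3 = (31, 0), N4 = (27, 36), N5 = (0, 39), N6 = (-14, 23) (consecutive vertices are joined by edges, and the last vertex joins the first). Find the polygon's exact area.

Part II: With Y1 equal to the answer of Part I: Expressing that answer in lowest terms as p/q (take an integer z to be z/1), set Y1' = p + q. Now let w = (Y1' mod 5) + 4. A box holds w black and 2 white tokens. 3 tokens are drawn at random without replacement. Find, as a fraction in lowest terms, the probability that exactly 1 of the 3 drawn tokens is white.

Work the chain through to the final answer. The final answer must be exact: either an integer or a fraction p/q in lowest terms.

Part I: cross terms: (-16*-20 - 9*3)=293, (9*0 - 31*-20)=620, (31*36 - 27*0)=1116, (27*39 - 0*36)=1053, (0*23 - -14*39)=546, (-14*3 - -16*23)=326; twice the area = |3954| = 3954; area = 1977; answer 1977
Part II: Y1 = 1977; threaded value p + q = 1978; w = 7; total draws C(9,3) = 84; favorable C(2,1)*C(7,2) = 42; P = 1/2; answer 1/2

1/2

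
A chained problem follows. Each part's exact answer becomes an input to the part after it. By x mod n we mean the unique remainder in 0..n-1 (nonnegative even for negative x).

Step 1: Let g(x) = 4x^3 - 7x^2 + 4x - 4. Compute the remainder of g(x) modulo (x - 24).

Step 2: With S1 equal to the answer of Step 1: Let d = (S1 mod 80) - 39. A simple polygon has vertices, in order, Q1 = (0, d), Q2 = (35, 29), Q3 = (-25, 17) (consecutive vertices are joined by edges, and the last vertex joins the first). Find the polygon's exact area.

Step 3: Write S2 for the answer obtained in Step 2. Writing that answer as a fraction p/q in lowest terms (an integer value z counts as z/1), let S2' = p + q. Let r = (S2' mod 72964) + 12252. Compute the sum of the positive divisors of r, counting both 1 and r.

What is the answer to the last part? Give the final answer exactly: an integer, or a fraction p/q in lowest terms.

Step 1: remainder = value at the root: 4*(24)^3 - 7*(24)^2 + 4*(24)^1 - 4 = (55296) + (-4032) + (96) + (-4) = 51356; answer 51356
Step 2: S1 = 51356; d = 37; cross terms: (0*29 - 35*37)=-1295, (35*17 - -25*29)=1320, (-25*37 - 0*17)=-925; twice the area = |-900| = 900; area = 450; answer 450
Step 3: S2 = 450; threaded value p + q = 451; r = 12703; 12703 is prime, so its only divisors are 1 and 12703; sigma = 1 + 12703 = 12704; answer 12704

12704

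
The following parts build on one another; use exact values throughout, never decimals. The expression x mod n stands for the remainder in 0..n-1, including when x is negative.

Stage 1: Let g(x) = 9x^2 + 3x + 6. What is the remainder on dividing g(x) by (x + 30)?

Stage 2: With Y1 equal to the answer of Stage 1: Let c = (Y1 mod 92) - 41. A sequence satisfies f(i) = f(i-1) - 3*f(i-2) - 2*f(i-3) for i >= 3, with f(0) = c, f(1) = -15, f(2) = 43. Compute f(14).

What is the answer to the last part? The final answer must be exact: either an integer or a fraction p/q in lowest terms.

Stage 1: remainder = value at the root: 9*(-30)^2 + 3*(-30)^1 + 6 = (8100) + (-90) + (6) = 8016; answer 8016
Stage 2: Y1 = 8016; c = -29; f(3) = 1*(43) - 3*(-15) - 2*(-29) = 146; iterating: f(3)=146, f(4)=47, f(5)=-477, f(6)=-910, f(7)=427, f(8)=4111, f(9)=4650, f(10)=-8537, f(11)=-30709, f(12)=-14398, f(13)=94803, f(14)=199415; answer 199415

199415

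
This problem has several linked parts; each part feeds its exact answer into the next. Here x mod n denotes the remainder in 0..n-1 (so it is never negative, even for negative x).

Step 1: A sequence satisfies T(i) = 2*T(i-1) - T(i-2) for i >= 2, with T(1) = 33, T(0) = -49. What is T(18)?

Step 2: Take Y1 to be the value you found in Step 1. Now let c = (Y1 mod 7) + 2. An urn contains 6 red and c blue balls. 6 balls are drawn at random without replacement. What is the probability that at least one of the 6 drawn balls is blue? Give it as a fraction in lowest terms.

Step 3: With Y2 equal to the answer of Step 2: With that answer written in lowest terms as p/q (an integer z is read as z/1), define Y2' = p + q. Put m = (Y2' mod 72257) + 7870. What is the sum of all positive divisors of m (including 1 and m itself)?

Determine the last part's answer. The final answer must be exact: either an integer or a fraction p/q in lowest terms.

Step 1: T(2) = 2*(33) - 1*(-49) = 115; iterating: T(2)=115, T(3)=197, T(4)=279, T(5)=361, T(6)=443, T(7)=525, T(8)=607, T(9)=689, T(10)=771, T(11)=853, T(12)=935, T(13)=1017, T(14)=1099, T(15)=1181, T(16)=1263, T(17)=1345, T(18)=1427; answer 1427
Step 2: Y1 = 1427; c = 8; total draws C(14,6) = 3003; complement C(6,6) = 1; favorable 3003 - 1 = 3002; P = 3002/3003; answer 3002/3003
Step 3: Y2 = 3002/3003; threaded value p + q = 6005; m = 13875; 13875 = 3 * 5^3 * 37; sigma = (1 + 3) * (1 + 5 + 25 + 125) * (1 + 37) = 4 * 156 * 38 = 23712; answer 23712

23712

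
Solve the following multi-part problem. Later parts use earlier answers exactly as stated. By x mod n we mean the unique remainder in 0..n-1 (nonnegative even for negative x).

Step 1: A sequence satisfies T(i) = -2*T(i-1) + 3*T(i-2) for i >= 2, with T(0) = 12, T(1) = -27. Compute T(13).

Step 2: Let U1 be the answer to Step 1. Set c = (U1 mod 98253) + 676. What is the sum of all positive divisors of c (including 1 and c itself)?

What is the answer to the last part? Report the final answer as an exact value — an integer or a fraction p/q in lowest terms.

Step 1: T(2) = -2*(-27) + 3*(12) = 90; iterating: T(2)=90, T(3)=-261, T(4)=792, T(5)=-2367, T(6)=7110, T(7)=-21321, T(8)=63972, T(9)=-191907, T(10)=575730, T(11)=-1727181, T(12)=5181552, T(13)=-15544647; answer -15544647
Step 2: U1 = -15544647; c = 78256; 78256 = 2^4 * 67 * 73; sigma = (1 + 2 + 4 + 8 + 16) * (1 + 67) * (1 + 73) = 31 * 68 * 74 = 155992; answer 155992

155992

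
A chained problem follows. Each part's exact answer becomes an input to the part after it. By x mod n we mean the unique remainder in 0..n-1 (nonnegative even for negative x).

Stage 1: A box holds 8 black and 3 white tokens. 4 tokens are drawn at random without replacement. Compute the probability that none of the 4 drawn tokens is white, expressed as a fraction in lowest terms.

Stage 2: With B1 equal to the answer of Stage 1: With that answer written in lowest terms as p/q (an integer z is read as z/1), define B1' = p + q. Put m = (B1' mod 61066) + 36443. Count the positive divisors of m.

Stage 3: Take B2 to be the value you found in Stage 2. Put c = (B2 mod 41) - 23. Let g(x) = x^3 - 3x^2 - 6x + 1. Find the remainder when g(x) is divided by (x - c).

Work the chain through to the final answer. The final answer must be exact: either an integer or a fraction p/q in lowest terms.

Stage 1: total draws C(11,4) = 330; favorable C(8,4) = 70; P = 7/33; answer 7/33
Stage 2: B1 = 7/33; threaded value p + q = 40; m = 36483; 36483 = 3 * 12161; number of divisors = (1+1) * (1+1) = 4; answer 4
Stage 3: B2 = 4; c = -19; remainder = value at the root: 1*(-19)^3 - 3*(-19)^2 - 6*(-19)^1 + 1 = (-6859) + (-1083) + (114) + (1) = -7827; answer -7827

-7827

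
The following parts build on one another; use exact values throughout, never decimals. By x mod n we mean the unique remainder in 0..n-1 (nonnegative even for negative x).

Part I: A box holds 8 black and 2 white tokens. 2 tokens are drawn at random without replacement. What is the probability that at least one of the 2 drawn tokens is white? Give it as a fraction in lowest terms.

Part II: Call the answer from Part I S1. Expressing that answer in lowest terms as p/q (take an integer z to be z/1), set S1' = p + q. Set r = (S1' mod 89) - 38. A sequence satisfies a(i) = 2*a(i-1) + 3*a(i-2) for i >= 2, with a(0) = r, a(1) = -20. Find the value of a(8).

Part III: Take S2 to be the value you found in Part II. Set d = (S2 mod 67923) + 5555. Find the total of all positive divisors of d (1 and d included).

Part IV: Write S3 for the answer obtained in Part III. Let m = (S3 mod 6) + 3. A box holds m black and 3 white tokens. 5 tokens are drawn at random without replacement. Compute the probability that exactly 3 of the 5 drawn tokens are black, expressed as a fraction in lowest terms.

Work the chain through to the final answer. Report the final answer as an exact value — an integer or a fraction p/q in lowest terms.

Part I: total draws C(10,2) = 45; complement C(8,2) = 28; favorable 45 - 28 = 17; P = 17/45; answer 17/45
Part II: S1 = 17/45; threaded value p + q = 62; r = 24; a(2) = 2*(-20) + 3*(24) = 32; iterating: a(2)=32, a(3)=4, a(4)=104, a(5)=220, a(6)=752, a(7)=2164, a(8)=6584; answer 6584
Part III: S2 = 6584; d = 12139; 12139 = 61 * 199; sigma = (1 + 61) * (1 + 199) = 62 * 200 = 12400; answer 12400
Part IV: S3 = 12400; m = 7; total draws C(10,5) = 252; favorable C(7,3)*C(3,2) = 105; P = 5/12; answer 5/12

5/12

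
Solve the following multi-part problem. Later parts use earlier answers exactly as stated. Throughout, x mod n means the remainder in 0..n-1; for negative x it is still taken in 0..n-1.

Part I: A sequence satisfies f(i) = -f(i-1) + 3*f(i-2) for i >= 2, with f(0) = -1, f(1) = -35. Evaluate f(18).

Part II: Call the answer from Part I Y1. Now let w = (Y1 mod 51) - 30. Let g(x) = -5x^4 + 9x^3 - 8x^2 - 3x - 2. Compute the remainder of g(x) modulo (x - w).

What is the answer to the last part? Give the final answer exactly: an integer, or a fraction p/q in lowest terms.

-48

Part I: f(2) = -1*(-35) + 3*(-1) = 32; iterating: f(2)=32, f(3)=-137, f(4)=233, f(5)=-644, f(6)=1343, f(7)=-3275, f(8)=7304, f(9)=-17129, f(10)=39041, f(11)=-90428, f(12)=207551, f(13)=-478835, f(14)=1101488, f(15)=-2537993, f(16)=5842457, f(17)=-13456436, f(18)=30983807; answer 30983807
Part II: Y1 = 30983807; w = 2; remainder = value at the root: -5*(2)^4 + 9*(2)^3 - 8*(2)^2 - 3*(2)^1 - 2 = (-80) + (72) + (-32) + (-6) + (-2) = -48; answer -48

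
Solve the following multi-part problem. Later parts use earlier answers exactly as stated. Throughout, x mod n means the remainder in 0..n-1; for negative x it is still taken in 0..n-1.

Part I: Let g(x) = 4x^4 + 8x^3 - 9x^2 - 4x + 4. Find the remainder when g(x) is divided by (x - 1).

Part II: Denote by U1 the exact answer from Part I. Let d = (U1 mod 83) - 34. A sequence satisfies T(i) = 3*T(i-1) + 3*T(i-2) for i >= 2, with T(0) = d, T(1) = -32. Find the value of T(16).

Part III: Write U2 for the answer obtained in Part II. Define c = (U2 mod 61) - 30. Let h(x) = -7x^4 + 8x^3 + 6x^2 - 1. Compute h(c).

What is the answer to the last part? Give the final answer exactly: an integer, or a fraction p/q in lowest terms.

Part I: remainder = value at the root: 4*(1)^4 + 8*(1)^3 - 9*(1)^2 - 4*(1)^1 + 4 = (4) + (8) + (-9) + (-4) + (4) = 3; answer 3
Part II: U1 = 3; d = -31; T(2) = 3*(-32) + 3*(-31) = -189; iterating: T(2)=-189, T(3)=-663, T(4)=-2556, T(5)=-9657, T(6)=-36639, T(7)=-138888, T(8)=-526581, T(9)=-1996407, T(10)=-7568964, T(11)=-28696113, T(12)=-108795231, T(13)=-412474032, T(14)=-1563807789, T(15)=-5928845463, T(16)=-22477959756; answer -22477959756
Part III: U2 = -22477959756; c = -2; -7*(-2)^4 + 8*(-2)^3 + 6*(-2)^2 - 1 = (-112) + (-64) + (24) + (-1) = -153; answer -153

-153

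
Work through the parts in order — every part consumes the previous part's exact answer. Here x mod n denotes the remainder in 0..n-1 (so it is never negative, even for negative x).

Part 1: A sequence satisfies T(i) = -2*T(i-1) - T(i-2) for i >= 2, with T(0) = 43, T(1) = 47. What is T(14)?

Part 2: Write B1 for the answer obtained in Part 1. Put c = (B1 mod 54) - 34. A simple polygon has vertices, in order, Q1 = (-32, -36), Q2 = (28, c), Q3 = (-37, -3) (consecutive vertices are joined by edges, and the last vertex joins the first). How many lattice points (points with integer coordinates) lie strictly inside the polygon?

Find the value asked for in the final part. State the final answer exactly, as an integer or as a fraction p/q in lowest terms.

1056

Part 1: T(2) = -2*(47) - 1*(43) = -137; iterating: T(2)=-137, T(3)=227, T(4)=-317, T(5)=407, T(6)=-497, T(7)=587, T(8)=-677, T(9)=767, T(10)=-857, T(11)=947, T(12)=-1037, T(13)=1127, T(14)=-1217; answer -1217
Part 2: B1 = -1217; c = -9; cross terms: (-32*-9 - 28*-36)=1296, (28*-3 - -37*-9)=-417, (-37*-36 - -32*-3)=1236; twice the area = |2115| = 2115; area = 2115/2; boundary points = 3 + 1 + 1 = 5; strictly interior points = area - boundary/2 + 1 = 1056; answer 1056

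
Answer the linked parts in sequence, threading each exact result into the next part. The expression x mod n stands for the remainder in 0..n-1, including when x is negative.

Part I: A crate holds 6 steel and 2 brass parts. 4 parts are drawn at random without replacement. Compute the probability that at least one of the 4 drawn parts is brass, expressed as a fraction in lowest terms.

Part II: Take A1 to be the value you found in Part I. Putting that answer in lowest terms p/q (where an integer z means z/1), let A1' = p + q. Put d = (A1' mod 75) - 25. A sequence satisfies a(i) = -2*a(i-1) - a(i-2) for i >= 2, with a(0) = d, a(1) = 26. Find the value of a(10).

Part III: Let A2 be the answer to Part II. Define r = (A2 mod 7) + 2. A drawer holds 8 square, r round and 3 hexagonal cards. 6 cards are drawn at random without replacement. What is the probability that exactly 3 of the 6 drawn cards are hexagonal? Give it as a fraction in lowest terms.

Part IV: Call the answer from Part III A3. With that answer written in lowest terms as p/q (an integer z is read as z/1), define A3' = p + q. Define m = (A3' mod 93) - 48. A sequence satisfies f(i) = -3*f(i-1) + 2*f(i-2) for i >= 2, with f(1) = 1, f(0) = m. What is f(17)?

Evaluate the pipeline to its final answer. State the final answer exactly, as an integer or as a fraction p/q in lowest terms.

Part I: total draws C(8,4) = 70; complement C(6,4) = 15; favorable 70 - 15 = 55; P = 11/14; answer 11/14
Part II: A1 = 11/14; threaded value p + q = 25; d = 0; a(2) = -2*(26) - 1*(0) = -52; iterating: a(2)=-52, a(3)=78, a(4)=-104, a(5)=130, a(6)=-156, a(7)=182, a(8)=-208, a(9)=234, a(10)=-260; answer -260
Part III: A2 = -260; r = 8; total draws C(19,6) = 27132; favorable C(3,3)*C(16,3) = 560; P = 20/969; answer 20/969
Part IV: A3 = 20/969; threaded value p + q = 989; m = 11; f(2) = -3*(1) + 2*(11) = 19; iterating: f(2)=19, f(3)=-55, f(4)=203, f(5)=-719, f(6)=2563, f(7)=-9127, f(8)=32507, f(9)=-115775, f(10)=412339, f(11)=-1468567, f(12)=5230379, f(13)=-18628271, f(14)=66345571, f(15)=-236293255, f(16)=841570907, f(17)=-2997299231; answer -2997299231

-2997299231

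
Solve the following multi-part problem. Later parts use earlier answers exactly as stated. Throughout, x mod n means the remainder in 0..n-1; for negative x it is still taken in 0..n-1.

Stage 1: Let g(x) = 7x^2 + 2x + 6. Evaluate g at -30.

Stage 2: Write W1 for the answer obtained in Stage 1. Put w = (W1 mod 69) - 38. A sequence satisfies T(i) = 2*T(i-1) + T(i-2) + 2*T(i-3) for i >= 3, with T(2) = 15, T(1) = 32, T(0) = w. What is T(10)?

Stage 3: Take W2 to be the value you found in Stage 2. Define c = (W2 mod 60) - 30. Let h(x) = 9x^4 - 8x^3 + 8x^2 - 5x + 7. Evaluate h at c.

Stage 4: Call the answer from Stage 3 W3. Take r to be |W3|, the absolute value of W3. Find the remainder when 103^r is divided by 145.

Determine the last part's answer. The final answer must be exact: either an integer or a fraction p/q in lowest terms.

112

Stage 1: 7*(-30)^2 + 2*(-30)^1 + 6 = (6300) + (-60) + (6) = 6246; answer 6246
Stage 2: W1 = 6246; w = -2; T(3) = 2*(15) + 1*(32) + 2*(-2) = 58; iterating: T(3)=58, T(4)=195, T(5)=478, T(6)=1267, T(7)=3402, T(8)=9027, T(9)=23990, T(10)=63811; answer 63811
Stage 3: W2 = 63811; c = 1; 9*(1)^4 - 8*(1)^3 + 8*(1)^2 - 5*(1)^1 + 7 = (9) + (-8) + (8) + (-5) + (7) = 11; answer 11
Stage 4: W3 = 11; r = 11; squarings mod 145: 103^1=103, 103^2=24, 103^4=141, 103^8=16; 103^11 = 103^1 * 103^2 * 103^8 = 112 (mod 145); answer 112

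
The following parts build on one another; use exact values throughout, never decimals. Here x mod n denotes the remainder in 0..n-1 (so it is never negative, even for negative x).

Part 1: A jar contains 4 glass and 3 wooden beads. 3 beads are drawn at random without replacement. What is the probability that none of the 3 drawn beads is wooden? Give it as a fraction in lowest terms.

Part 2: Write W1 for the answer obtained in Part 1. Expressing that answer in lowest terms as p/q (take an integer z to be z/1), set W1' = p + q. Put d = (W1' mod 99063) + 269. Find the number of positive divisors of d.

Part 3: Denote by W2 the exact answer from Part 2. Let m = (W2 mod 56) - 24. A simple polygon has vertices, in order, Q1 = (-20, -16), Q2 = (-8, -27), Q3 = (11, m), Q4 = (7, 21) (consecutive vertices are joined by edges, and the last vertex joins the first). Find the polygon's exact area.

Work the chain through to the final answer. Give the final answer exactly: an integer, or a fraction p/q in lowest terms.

Part 1: total draws C(7,3) = 35; favorable C(4,3) = 4; P = 4/35; answer 4/35
Part 2: W1 = 4/35; threaded value p + q = 39; d = 308; 308 = 2^2 * 7 * 11; number of divisors = (2+1) * (1+1) * (1+1) = 12; answer 12
Part 3: W2 = 12; m = -12; cross terms: (-20*-27 - -8*-16)=412, (-8*-12 - 11*-27)=393, (11*21 - 7*-12)=315, (7*-16 - -20*21)=308; twice the area = |1428| = 1428; area = 714; answer 714

714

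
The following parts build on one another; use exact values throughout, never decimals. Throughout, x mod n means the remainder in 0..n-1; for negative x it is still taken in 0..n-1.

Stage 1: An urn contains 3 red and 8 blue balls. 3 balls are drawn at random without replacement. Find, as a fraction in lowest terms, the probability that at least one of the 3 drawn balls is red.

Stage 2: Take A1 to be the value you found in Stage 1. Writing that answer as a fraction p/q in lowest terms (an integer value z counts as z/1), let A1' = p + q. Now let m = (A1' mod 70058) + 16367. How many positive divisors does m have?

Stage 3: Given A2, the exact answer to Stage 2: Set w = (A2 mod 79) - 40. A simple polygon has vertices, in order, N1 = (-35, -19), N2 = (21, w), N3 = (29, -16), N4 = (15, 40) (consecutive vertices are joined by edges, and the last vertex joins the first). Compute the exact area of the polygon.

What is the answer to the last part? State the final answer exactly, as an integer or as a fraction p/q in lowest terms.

2281

Stage 1: total draws C(11,3) = 165; complement C(8,3) = 56; favorable 165 - 56 = 109; P = 109/165; answer 109/165
Stage 2: A1 = 109/165; threaded value p + q = 274; m = 16641; 16641 = 3^2 * 43^2; number of divisors = (2+1) * (2+1) = 9; answer 9
Stage 3: A2 = 9; w = -31; cross terms: (-35*-31 - 21*-19)=1484, (21*-16 - 29*-31)=563, (29*40 - 15*-16)=1400, (15*-19 - -35*40)=1115; twice the area = |4562| = 4562; area = 2281; answer 2281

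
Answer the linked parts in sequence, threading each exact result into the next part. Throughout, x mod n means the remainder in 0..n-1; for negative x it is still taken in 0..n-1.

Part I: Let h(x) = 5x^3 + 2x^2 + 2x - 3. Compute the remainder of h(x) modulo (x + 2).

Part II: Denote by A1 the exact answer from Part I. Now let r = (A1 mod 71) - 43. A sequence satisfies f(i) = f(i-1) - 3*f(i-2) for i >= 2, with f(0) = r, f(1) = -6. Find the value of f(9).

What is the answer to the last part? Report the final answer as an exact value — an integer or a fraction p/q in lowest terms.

Part I: remainder = value at the root: 5*(-2)^3 + 2*(-2)^2 + 2*(-2)^1 - 3 = (-40) + (8) + (-4) + (-3) = -39; answer -39
Part II: A1 = -39; r = -11; f(2) = 1*(-6) - 3*(-11) = 27; iterating: f(2)=27, f(3)=45, f(4)=-36, f(5)=-171, f(6)=-63, f(7)=450, f(8)=639, f(9)=-711; answer -711

-711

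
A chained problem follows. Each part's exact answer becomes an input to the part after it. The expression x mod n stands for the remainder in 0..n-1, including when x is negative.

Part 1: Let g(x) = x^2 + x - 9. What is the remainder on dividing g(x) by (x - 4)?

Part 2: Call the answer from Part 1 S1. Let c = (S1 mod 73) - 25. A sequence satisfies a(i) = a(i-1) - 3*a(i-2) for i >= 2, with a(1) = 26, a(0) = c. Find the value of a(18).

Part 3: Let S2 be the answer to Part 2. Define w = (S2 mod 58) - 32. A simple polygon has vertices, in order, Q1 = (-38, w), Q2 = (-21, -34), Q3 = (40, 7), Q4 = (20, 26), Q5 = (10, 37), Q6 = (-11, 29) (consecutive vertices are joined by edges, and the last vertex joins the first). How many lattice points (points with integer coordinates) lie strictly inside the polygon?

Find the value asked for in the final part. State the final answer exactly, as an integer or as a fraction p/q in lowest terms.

2890

Part 1: remainder = value at the root: 1*(4)^2 + 1*(4)^1 - 9 = (16) + (4) + (-9) = 11; answer 11
Part 2: S1 = 11; c = -14; a(2) = 1*(26) - 3*(-14) = 68; iterating: a(2)=68, a(3)=-10, a(4)=-214, a(5)=-184, a(6)=458, a(7)=1010, a(8)=-364, a(9)=-3394, a(10)=-2302, a(11)=7880, a(12)=14786, a(13)=-8854, a(14)=-53212, a(15)=-26650, a(16)=132986, a(17)=212936, a(18)=-186022; answer -186022
Part 3: S2 = -186022; w = 10; cross terms: (-38*-34 - -21*10)=1502, (-21*7 - 40*-34)=1213, (40*26 - 20*7)=900, (20*37 - 10*26)=480, (10*29 - -11*37)=697, (-11*10 - -38*29)=992; twice the area = |5784| = 5784; area = 2892; boundary points = 1 + 1 + 1 + 1 + 1 + 1 = 6; strictly interior points = area - boundary/2 + 1 = 2890; answer 2890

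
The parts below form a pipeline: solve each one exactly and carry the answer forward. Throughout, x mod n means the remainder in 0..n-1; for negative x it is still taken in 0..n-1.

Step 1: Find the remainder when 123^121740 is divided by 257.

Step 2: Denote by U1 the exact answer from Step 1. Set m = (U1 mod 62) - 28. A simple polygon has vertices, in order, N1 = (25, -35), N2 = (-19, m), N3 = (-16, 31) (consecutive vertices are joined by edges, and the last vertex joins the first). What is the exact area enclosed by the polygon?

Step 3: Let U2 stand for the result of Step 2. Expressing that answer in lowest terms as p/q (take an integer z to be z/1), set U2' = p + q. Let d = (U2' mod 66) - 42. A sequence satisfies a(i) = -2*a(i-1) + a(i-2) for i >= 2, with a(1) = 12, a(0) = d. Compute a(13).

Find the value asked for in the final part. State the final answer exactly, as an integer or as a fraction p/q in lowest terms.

Step 1: squarings mod 257: 123^1=123, 123^2=223, 123^4=128, 123^8=193, 123^16=241, 123^32=256, 123^64=1, 123^128=1, 123^256=1, 123^512=1, 123^1024=1, 123^2048=1, 123^4096=1, 123^8192=1, 123^16384=1, 123^32768=1, 123^65536=1; 123^121740 = 123^4 * 123^8 * 123^128 * 123^256 * 123^512 * 123^2048 * 123^4096 * 123^16384 * 123^32768 * 123^65536 = 32 (mod 257); answer 32
Step 2: U1 = 32; m = 4; cross terms: (25*4 - -19*-35)=-565, (-19*31 - -16*4)=-525, (-16*-35 - 25*31)=-215; twice the area = |-1305| = 1305; area = 1305/2; answer 1305/2
Step 3: U2 = 1305/2; threaded value p + q = 1307; d = 11; a(2) = -2*(12) + 1*(11) = -13; iterating: a(2)=-13, a(3)=38, a(4)=-89, a(5)=216, a(6)=-521, a(7)=1258, a(8)=-3037, a(9)=7332, a(10)=-17701, a(11)=42734, a(12)=-103169, a(13)=249072; answer 249072

249072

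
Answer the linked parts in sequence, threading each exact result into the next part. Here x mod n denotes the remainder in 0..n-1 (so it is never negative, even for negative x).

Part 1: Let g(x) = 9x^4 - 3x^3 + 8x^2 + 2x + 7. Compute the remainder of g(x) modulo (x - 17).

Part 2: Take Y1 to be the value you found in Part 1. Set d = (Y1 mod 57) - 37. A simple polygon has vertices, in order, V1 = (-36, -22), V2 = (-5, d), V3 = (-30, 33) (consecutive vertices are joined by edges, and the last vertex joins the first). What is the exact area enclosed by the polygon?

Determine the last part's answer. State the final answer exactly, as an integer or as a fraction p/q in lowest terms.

Part 1: remainder = value at the root: 9*(17)^4 - 3*(17)^3 + 8*(17)^2 + 2*(17)^1 + 7 = (751689) + (-14739) + (2312) + (34) + (7) = 739303; answer 739303
Part 2: Y1 = 739303; d = -24; cross terms: (-36*-24 - -5*-22)=754, (-5*33 - -30*-24)=-885, (-30*-22 - -36*33)=1848; twice the area = |1717| = 1717; area = 1717/2; answer 1717/2

1717/2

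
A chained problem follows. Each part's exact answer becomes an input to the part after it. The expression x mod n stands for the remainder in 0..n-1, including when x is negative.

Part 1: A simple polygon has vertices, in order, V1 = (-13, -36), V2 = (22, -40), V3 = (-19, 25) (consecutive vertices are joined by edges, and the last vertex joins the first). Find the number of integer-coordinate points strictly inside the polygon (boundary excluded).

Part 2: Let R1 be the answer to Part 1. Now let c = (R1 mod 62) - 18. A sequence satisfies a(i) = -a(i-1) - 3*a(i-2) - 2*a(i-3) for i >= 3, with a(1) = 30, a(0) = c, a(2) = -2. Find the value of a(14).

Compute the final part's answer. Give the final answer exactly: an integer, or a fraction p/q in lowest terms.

Part 1: cross terms: (-13*-40 - 22*-36)=1312, (22*25 - -19*-40)=-210, (-19*-36 - -13*25)=1009; twice the area = |2111| = 2111; area = 2111/2; boundary points = 1 + 1 + 1 = 3; strictly interior points = area - boundary/2 + 1 = 1055; answer 1055
Part 2: R1 = 1055; c = -17; a(3) = -1*(-2) - 3*(30) - 2*(-17) = -54; iterating: a(3)=-54, a(4)=0, a(5)=166, a(6)=-58, a(7)=-440, a(8)=282, a(9)=1154, a(10)=-1120, a(11)=-2906, a(12)=3958, a(13)=7000, a(14)=-13062; answer -13062

-13062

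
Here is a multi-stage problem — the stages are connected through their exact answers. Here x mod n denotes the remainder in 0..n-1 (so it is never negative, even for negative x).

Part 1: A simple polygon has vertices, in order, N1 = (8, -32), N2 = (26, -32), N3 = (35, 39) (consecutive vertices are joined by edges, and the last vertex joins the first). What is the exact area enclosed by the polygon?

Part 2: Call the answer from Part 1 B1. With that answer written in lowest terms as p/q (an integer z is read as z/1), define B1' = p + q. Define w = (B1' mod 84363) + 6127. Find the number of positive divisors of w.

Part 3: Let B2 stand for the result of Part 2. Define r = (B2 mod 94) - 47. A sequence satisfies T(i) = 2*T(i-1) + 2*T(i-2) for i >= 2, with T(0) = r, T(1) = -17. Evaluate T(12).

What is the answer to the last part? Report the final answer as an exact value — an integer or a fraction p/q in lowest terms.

-2420032

Part 1: cross terms: (8*-32 - 26*-32)=576, (26*39 - 35*-32)=2134, (35*-32 - 8*39)=-1432; twice the area = |1278| = 1278; area = 639; answer 639
Part 2: B1 = 639; threaded value p + q = 640; w = 6767; 6767 = 67 * 101; number of divisors = (1+1) * (1+1) = 4; answer 4
Part 3: B2 = 4; r = -43; T(2) = 2*(-17) + 2*(-43) = -120; iterating: T(2)=-120, T(3)=-274, T(4)=-788, T(5)=-2124, T(6)=-5824, T(7)=-15896, T(8)=-43440, T(9)=-118672, T(10)=-324224, T(11)=-885792, T(12)=-2420032; answer -2420032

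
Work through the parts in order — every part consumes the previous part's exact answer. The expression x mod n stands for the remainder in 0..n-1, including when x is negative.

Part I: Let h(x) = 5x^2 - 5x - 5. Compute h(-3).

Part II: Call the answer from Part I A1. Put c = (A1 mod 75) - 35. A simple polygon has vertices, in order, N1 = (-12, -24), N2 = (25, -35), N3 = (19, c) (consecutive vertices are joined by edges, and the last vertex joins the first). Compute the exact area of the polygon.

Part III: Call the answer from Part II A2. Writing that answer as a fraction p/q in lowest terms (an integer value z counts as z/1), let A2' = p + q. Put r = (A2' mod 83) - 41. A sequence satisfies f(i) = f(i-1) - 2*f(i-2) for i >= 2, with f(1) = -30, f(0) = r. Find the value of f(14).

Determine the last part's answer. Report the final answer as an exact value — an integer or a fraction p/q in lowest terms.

2772

Part I: 5*(-3)^2 - 5*(-3)^1 - 5 = (45) + (15) + (-5) = 55; answer 55
Part II: A1 = 55; c = 20; cross terms: (-12*-35 - 25*-24)=1020, (25*20 - 19*-35)=1165, (19*-24 - -12*20)=-216; twice the area = |1969| = 1969; area = 1969/2; answer 1969/2
Part III: A2 = 1969/2; threaded value p + q = 1971; r = 21; f(2) = 1*(-30) - 2*(21) = -72; iterating: f(2)=-72, f(3)=-12, f(4)=132, f(5)=156, f(6)=-108, f(7)=-420, f(8)=-204, f(9)=636, f(10)=1044, f(11)=-228, f(12)=-2316, f(13)=-1860, f(14)=2772; answer 2772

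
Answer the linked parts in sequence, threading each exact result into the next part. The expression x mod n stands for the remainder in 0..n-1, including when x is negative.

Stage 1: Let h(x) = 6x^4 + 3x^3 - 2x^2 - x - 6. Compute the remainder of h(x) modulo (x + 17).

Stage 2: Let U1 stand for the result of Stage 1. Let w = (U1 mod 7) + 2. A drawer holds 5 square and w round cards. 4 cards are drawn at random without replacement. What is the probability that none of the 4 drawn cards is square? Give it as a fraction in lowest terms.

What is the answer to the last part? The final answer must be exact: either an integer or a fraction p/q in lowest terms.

14/143

Stage 1: remainder = value at the root: 6*(-17)^4 + 3*(-17)^3 - 2*(-17)^2 - 1*(-17)^1 - 6 = (501126) + (-14739) + (-578) + (17) + (-6) = 485820; answer 485820
Stage 2: U1 = 485820; w = 8; total draws C(13,4) = 715; favorable C(8,4) = 70; P = 14/143; answer 14/143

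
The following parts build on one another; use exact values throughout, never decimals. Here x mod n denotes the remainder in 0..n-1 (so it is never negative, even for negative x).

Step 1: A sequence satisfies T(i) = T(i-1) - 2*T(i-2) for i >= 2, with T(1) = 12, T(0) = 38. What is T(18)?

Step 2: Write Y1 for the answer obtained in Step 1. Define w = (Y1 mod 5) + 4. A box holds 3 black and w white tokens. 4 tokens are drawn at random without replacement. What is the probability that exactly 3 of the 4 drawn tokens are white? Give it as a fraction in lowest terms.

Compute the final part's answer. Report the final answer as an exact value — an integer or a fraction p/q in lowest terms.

28/55

Step 1: T(2) = 1*(12) - 2*(38) = -64; iterating: T(2)=-64, T(3)=-88, T(4)=40, T(5)=216, T(6)=136, T(7)=-296, T(8)=-568, T(9)=24, T(10)=1160, T(11)=1112, T(12)=-1208, T(13)=-3432, T(14)=-1016, T(15)=5848, T(16)=7880, T(17)=-3816, T(18)=-19576; answer -19576
Step 2: Y1 = -19576; w = 8; total draws C(11,4) = 330; favorable C(8,3)*C(3,1) = 168; P = 28/55; answer 28/55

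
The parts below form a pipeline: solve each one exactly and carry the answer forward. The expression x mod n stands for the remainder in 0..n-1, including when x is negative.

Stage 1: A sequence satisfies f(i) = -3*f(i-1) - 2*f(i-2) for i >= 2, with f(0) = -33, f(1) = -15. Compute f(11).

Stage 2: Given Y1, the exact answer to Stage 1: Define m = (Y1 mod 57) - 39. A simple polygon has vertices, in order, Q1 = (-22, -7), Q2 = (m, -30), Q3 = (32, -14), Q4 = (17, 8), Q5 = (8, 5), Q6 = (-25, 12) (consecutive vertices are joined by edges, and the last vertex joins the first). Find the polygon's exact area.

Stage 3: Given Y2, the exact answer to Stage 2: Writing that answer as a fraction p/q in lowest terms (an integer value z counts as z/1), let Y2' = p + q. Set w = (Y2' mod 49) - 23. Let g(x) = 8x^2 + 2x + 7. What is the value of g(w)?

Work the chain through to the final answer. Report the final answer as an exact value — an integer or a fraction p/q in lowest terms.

Stage 1: f(2) = -3*(-15) - 2*(-33) = 111; iterating: f(2)=111, f(3)=-303, f(4)=687, f(5)=-1455, f(6)=2991, f(7)=-6063, f(8)=12207, f(9)=-24495, f(10)=49071, f(11)=-98223; answer -98223
Stage 2: Y1 = -98223; m = 6; cross terms: (-22*-30 - 6*-7)=702, (6*-14 - 32*-30)=876, (32*8 - 17*-14)=494, (17*5 - 8*8)=21, (8*12 - -25*5)=221, (-25*-7 - -22*12)=439; twice the area = |2753| = 2753; area = 2753/2; answer 2753/2
Stage 3: Y2 = 2753/2; threaded value p + q = 2755; w = -12; 8*(-12)^2 + 2*(-12)^1 + 7 = (1152) + (-24) + (7) = 1135; answer 1135

1135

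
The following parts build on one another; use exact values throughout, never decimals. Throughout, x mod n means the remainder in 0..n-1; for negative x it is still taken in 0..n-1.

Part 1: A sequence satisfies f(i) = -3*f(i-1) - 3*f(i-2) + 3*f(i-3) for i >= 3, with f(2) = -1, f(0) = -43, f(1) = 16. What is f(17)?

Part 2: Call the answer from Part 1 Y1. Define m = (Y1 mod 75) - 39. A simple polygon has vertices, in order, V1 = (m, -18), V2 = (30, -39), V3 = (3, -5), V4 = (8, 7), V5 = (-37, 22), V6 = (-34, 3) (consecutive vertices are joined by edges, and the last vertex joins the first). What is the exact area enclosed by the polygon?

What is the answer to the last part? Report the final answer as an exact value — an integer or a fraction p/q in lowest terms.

1315

Part 1: f(3) = -3*(-1) - 3*(16) + 3*(-43) = -174; iterating: f(3)=-174, f(4)=573, f(5)=-1200, f(6)=1359, f(7)=1242, f(8)=-11403, f(9)=34560, f(10)=-65745, f(11)=59346, f(12)=122877, f(13)=-743904, f(14)=2041119, f(15)=-3523014, f(16)=2213973, f(17)=10050480; answer 10050480
Part 2: Y1 = 10050480; m = -9; cross terms: (-9*-39 - 30*-18)=891, (30*-5 - 3*-39)=-33, (3*7 - 8*-5)=61, (8*22 - -37*7)=435, (-37*3 - -34*22)=637, (-34*-18 - -9*3)=639; twice the area = |2630| = 2630; area = 1315; answer 1315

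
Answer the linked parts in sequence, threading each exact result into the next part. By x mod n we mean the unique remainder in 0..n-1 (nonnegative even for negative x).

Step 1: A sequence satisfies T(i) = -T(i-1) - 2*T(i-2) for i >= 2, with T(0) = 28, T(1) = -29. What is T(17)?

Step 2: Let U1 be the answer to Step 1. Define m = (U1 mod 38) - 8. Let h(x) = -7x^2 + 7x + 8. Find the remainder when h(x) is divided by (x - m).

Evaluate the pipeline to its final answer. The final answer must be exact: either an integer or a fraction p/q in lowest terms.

8

Step 1: T(2) = -1*(-29) - 2*(28) = -27; iterating: T(2)=-27, T(3)=85, T(4)=-31, T(5)=-139, T(6)=201, T(7)=77, T(8)=-479, T(9)=325, T(10)=633, T(11)=-1283, T(12)=17, T(13)=2549, T(14)=-2583, T(15)=-2515, T(16)=7681, T(17)=-2651; answer -2651
Step 2: U1 = -2651; m = 1; remainder = value at the root: -7*(1)^2 + 7*(1)^1 + 8 = (-7) + (7) + (8) = 8; answer 8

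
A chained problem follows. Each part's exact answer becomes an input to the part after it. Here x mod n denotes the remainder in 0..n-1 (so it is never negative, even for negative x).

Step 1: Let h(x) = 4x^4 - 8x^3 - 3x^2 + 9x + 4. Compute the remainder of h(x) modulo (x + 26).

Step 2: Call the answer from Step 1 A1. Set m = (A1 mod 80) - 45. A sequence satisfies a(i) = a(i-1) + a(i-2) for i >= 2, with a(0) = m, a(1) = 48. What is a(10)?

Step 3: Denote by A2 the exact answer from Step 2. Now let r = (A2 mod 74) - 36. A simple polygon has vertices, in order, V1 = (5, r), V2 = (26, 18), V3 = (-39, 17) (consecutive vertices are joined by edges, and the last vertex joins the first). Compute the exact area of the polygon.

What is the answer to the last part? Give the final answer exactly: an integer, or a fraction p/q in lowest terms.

Step 1: remainder = value at the root: 4*(-26)^4 - 8*(-26)^3 - 3*(-26)^2 + 9*(-26)^1 + 4 = (1827904) + (140608) + (-2028) + (-234) + (4) = 1966254; answer 1966254
Step 2: A1 = 1966254; m = -31; a(2) = 1*(48) + 1*(-31) = 17; iterating: a(2)=17, a(3)=65, a(4)=82, a(5)=147, a(6)=229, a(7)=376, a(8)=605, a(9)=981, a(10)=1586; answer 1586
Step 3: A2 = 1586; r = -4; cross terms: (5*18 - 26*-4)=194, (26*17 - -39*18)=1144, (-39*-4 - 5*17)=71; twice the area = |1409| = 1409; area = 1409/2; answer 1409/2

1409/2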